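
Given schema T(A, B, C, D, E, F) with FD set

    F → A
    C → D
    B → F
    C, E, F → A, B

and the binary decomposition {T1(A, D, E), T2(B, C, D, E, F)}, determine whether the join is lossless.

No

Common attributes: T1 ∩ T2 = {D, E}.
No dependency enlarges {D, E}, so (D, E)⁺ = {D, E}.
The closure contains neither all of T1 = {A, D, E} nor all of T2 = {B, C, D, E, F}, so the common attributes are not a superkey of either fragment. The join is lossy.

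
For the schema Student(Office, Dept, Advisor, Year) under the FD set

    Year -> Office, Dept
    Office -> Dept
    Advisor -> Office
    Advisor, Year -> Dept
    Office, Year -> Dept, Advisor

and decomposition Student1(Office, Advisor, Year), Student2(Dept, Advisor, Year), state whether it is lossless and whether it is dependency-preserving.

lossless but not dependency-preserving

Lossless test: (Advisor, Year)⁺ = {Office, Dept, Advisor, Year}, which contains all of one fragment — lossless.
Dependency preservation: the restricted closure of {Office} across the fragments never reaches {Dept}, so Office → Dept cannot be enforced without a join — not preserved.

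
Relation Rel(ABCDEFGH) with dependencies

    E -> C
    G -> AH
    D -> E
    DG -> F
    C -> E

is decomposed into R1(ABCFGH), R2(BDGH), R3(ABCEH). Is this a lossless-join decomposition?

No

Chase test. Columns are ABCDEFGH; row i has aⱼ where attribute j ∈ Ri, else bᵢⱼ.
Initial tableau (one row per fragment):
  row 1: a1 a2 a3 b14 b15 a6 a7 a8
  row 2: b21 a2 b23 a4 b25 b26 a7 a8
  row 3: a1 a2 a3 b34 a5 b36 b37 a8
Rows 1 and 2 agree on G; apply G→AH and equate their AH entries.
Rows 1 and 3 agree on C; apply C→E and equate their E entries.
No row becomes fully distinguished — the join is lossy.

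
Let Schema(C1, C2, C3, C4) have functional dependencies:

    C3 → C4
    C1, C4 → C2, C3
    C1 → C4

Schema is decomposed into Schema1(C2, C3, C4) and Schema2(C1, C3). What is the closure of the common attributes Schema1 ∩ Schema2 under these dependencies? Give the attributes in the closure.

Schema1 ∩ Schema2 = {C3}.
C3 → C4 applies, adding C4
Closure: {C3, C4}.

C3, C4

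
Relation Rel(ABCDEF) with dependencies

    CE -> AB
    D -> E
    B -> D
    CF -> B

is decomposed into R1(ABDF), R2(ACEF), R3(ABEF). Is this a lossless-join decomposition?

Chase test. Columns are ABCDEF; row i has aⱼ where attribute j ∈ Ri, else bᵢⱼ.
Initial tableau (one row per fragment):
  row 1: a1 a2 b13 a4 b15 a6
  row 2: a1 b22 a3 b24 a5 a6
  row 3: a1 a2 b33 b34 a5 a6
Rows 1 and 3 agree on B; apply B→D and equate their D entries.
Rows 1 and 3 agree on D; apply D→E and equate their E entries.
No row becomes fully distinguished — the join is lossy.

No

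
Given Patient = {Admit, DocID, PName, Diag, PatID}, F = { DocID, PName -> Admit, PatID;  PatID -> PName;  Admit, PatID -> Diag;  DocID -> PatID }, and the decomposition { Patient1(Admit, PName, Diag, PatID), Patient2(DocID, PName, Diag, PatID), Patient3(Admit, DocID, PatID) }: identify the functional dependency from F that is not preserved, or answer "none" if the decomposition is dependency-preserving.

none

DocID, PName → Admit, PatID: restricted closure across fragments reaches Admit, PatID.
PatID → PName lies within Patient1.
Admit, PatID → Diag lies within Patient1.
DocID → PatID lies within Patient2.
Every dependency is enforceable on the fragments, so the decomposition is dependency-preserving.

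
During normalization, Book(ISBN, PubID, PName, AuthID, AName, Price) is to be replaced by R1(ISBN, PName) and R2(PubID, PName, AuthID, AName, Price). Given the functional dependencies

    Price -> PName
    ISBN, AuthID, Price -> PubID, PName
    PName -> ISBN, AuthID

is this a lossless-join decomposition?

Common attributes: R1 ∩ R2 = {PName}.
Closure of {PName}: PName → ISBN, AuthID applies, adding ISBN, AuthID. So (PName)⁺ = {ISBN, PName, AuthID}.
This closure contains every attribute of R1, so R1 ∩ R2 → R1. The join is lossless.

Yes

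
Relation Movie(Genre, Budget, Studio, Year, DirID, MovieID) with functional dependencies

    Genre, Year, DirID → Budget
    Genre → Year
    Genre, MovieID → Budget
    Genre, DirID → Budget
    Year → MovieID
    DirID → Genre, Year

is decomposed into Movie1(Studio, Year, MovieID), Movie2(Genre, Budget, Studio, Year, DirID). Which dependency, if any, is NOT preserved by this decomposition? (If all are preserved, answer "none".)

Genre, Year, DirID → Budget lies within Movie2.
Genre → Year lies within Movie2.
Genre, MovieID → Budget: restricted closure across fragments reaches Budget.
Genre, DirID → Budget lies within Movie2.
Year → MovieID lies within Movie1.
DirID → Genre, Year lies within Movie2.
Every dependency is enforceable on the fragments, so the decomposition is dependency-preserving.

none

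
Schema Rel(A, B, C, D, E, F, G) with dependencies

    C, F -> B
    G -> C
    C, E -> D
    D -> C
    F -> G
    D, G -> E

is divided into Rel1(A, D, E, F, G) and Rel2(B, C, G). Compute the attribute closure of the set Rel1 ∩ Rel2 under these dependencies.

Rel1 ∩ Rel2 = {G}.
G → C applies, adding C
Closure: {C, G}.

C, G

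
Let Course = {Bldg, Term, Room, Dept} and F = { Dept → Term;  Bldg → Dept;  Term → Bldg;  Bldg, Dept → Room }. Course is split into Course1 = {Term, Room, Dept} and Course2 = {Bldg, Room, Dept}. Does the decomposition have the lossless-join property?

Common attributes: Course1 ∩ Course2 = {Room, Dept}.
Closure of {Room, Dept}: Dept → Term applies, adding Term; Term → Bldg applies, adding Bldg. So (Room, Dept)⁺ = {Bldg, Term, Room, Dept}.
This closure contains every attribute of Course1, so Course1 ∩ Course2 → Course1. The join is lossless.

Yes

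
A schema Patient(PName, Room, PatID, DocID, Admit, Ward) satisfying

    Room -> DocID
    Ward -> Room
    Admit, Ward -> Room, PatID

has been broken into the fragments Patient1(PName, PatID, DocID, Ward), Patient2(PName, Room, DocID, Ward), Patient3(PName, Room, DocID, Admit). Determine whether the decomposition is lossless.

No

Chase test. Columns are PName, Room, PatID, DocID, Admit, Ward; row i has aⱼ where attribute j ∈ Patienti, else bᵢⱼ.
Initial tableau (one row per fragment):
  row 1: a1 b12 a3 a4 b15 a6
  row 2: a1 a2 b23 a4 b25 a6
  row 3: a1 a2 b33 a4 a5 b36
Rows 1 and 2 agree on Ward; apply Ward→Room and equate their Room entries.
No row becomes fully distinguished — the join is lossy.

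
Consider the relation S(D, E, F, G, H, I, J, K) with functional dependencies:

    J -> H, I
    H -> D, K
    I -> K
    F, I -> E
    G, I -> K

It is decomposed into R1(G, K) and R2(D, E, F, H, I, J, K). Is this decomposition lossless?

No

Common attributes: R1 ∩ R2 = {K}.
No dependency enlarges {K}, so (K)⁺ = {K}.
The closure contains neither all of R1 = {G, K} nor all of R2 = {D, E, F, H, I, J, K}, so the common attributes are not a superkey of either fragment. The join is lossy.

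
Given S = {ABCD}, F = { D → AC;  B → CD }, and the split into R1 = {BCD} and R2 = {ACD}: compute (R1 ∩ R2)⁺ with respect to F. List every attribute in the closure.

R1 ∩ R2 = {CD}.
D → AC applies, adding A
Closure: {ACD}.

ACD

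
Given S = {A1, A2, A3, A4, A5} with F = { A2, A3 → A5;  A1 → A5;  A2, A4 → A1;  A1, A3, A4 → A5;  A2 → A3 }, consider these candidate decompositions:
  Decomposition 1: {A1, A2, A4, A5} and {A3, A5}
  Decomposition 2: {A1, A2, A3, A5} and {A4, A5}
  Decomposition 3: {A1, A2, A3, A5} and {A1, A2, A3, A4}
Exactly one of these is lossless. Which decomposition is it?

Decomposition 1: common = {A5}, closure = {A5} → lossy.
Decomposition 2: common = {A5}, closure = {A5} → lossy.
Decomposition 3: common = {A1, A2, A3}, closure = {A1, A2, A3, A5} → lossless.

Decomposition 3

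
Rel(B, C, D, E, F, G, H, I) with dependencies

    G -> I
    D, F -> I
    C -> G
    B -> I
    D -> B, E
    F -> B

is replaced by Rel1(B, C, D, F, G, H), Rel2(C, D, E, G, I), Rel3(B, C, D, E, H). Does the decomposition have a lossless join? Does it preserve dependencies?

Lossless test (chase): Rows 1 and 2 agree on G; apply G→I and equate their I entries. Rows 1 and 3 agree on C; apply C→G and equate their G entries. Rows 1 and 3 agree on B; apply B→I and equate their I entries. Rows 1 and 2 agree on D; apply D→B, E and equate their B, E entries. Row 1 is now all distinguished symbols — the join is lossless.
Dependency preservation: the restricted closure of {B} across the fragments never reaches {I}, so B → I cannot be enforced without a join — not preserved.

lossless but not dependency-preserving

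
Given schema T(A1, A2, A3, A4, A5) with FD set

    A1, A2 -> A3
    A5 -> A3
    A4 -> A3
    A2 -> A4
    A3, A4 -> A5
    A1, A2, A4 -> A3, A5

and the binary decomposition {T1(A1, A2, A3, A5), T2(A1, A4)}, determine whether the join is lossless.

Common attributes: T1 ∩ T2 = {A1}.
No dependency enlarges {A1}, so (A1)⁺ = {A1}.
The closure contains neither all of T1 = {A1, A2, A3, A5} nor all of T2 = {A1, A4}, so the common attributes are not a superkey of either fragment. The join is lossy.

No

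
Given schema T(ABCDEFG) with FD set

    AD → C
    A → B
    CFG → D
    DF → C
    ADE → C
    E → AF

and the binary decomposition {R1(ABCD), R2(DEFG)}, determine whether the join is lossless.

Common attributes: R1 ∩ R2 = {D}.
No dependency enlarges {D}, so (D)⁺ = {D}.
The closure contains neither all of R1 = {ABCD} nor all of R2 = {DEFG}, so the common attributes are not a superkey of either fragment. The join is lossy.

No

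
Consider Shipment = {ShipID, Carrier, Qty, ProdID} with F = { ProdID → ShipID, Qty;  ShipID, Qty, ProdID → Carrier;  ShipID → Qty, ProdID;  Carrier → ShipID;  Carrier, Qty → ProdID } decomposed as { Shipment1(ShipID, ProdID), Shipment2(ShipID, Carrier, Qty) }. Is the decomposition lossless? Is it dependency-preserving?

Lossless test: (ShipID)⁺ = {ShipID, Carrier, Qty, ProdID}, which contains all of one fragment — lossless.
Dependency preservation: ProdID → ShipID, Qty; ShipID, Qty, ProdID → Carrier; ShipID → Qty, ProdID; Carrier, Qty → ProdID are not contained in any single fragment, but the restricted closure of each left-hand side across the fragments still reaches the right-hand side; the remaining FDs each lie inside some fragment. All dependencies are preserved.

lossless and dependency-preserving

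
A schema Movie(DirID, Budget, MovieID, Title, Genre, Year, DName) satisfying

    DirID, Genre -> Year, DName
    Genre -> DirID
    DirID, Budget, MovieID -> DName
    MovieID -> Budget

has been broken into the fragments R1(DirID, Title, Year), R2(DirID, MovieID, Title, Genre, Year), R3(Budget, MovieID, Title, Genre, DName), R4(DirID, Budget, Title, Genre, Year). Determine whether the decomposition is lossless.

Chase test. Columns are DirID, Budget, MovieID, Title, Genre, Year, DName; row i has aⱼ where attribute j ∈ Ri, else bᵢⱼ.
Initial tableau (one row per fragment):
  row 1: a1 b12 b13 a4 b15 a6 b17
  row 2: a1 b22 a3 a4 a5 a6 b27
  row 3: b31 a2 a3 a4 a5 b36 a7
  row 4: a1 a2 b43 a4 a5 a6 b47
Rows 2 and 4 agree on DirID, Genre; apply DirID, Genre→Year, DName and equate their Year, DName entries.
Rows 2 and 3 agree on Genre; apply Genre→DirID and equate their DirID entries.
Rows 2 and 3 agree on MovieID; apply MovieID→Budget and equate their Budget entries.
Rows 2 and 3 agree on DirID, Genre; apply DirID, Genre→Year, DName and equate their Year, DName entries.
Row 2 is now all distinguished symbols — the join is lossless.

Yes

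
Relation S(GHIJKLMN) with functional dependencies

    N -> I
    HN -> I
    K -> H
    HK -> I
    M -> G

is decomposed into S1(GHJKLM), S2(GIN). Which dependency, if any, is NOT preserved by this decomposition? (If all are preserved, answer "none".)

Check HK → I: no single fragment contains all of {HIK}, and the restricted closure of {HK} across the fragments never reaches {I}.
N → I is preserved.
HN → I is preserved.
K → H is preserved.
M → G is preserved.

HK -> I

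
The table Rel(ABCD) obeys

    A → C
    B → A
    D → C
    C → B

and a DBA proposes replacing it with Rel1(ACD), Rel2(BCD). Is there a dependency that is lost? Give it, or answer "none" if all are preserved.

none

A → C lies within Rel1.
B → A: restricted closure across fragments reaches A.
D → C lies within Rel1.
C → B lies within Rel2.
Every dependency is enforceable on the fragments, so the decomposition is dependency-preserving.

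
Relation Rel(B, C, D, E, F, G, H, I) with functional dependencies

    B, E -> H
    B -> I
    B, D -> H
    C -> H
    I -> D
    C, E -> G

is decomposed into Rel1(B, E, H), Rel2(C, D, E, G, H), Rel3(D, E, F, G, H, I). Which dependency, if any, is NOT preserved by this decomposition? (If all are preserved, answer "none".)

Check B → I: no single fragment contains all of {B, I}, and the restricted closure of {B} across the fragments never reaches {I}.
B, E → H is preserved.
B, D → H is preserved.
C → H is preserved.
I → D is preserved.
C, E → G is preserved.

B -> I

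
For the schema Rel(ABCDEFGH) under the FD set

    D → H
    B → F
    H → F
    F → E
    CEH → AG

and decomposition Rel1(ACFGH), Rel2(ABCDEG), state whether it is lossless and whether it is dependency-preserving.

Lossless test: (ACG)⁺ = {ACG}, which is a superkey of neither fragment — lossy.
Dependency preservation: the restricted closure of {D} across the fragments never reaches {H}, so D → H cannot be enforced without a join — not preserved.

lossy and not dependency-preserving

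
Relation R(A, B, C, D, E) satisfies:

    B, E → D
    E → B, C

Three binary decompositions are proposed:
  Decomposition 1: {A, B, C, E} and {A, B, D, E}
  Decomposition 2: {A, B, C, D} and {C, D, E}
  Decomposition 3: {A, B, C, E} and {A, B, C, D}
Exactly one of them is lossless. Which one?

Decomposition 1: common = {A, B, E}, closure = {A, B, C, D, E} → lossless.
Decomposition 2: common = {C, D}, closure = {C, D} → lossy.
Decomposition 3: common = {A, B, C}, closure = {A, B, C} → lossy.

Decomposition 1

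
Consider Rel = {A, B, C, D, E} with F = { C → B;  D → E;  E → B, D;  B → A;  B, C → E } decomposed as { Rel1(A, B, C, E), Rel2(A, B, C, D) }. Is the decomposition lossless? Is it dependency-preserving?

lossless but not dependency-preserving

Lossless test: (A, B, C)⁺ = {A, B, C, D, E}, which contains all of one fragment — lossless.
Dependency preservation: the restricted closure of {D} across the fragments never reaches {E}, so D → E cannot be enforced without a join — not preserved.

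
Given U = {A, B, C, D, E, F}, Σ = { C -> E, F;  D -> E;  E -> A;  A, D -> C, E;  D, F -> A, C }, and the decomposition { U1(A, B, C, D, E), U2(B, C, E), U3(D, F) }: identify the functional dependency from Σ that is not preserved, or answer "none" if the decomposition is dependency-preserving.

C -> E, F

Check C → E, F: no single fragment contains all of {C, E, F}, and the restricted closure of {C} across the fragments never reaches {E, F}.
D → E is preserved.
E → A is preserved.
A, D → C, E is preserved.
D, F → A, C is preserved.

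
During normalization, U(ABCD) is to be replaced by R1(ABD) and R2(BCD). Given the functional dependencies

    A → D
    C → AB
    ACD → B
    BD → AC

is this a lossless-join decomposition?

Yes

Common attributes: R1 ∩ R2 = {BD}.
Closure of {BD}: BD → AC applies, adding AC. So (BD)⁺ = {ABCD}.
This closure contains every attribute of R1, so R1 ∩ R2 → R1. The join is lossless.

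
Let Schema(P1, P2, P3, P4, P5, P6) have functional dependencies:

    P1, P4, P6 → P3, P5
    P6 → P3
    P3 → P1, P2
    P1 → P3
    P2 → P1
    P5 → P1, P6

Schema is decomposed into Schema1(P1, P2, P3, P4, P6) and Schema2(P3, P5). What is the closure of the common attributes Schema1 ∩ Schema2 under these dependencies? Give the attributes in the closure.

P1, P2, P3

Schema1 ∩ Schema2 = {P3}.
P3 → P1, P2 applies, adding P1, P2
Closure: {P1, P2, P3}.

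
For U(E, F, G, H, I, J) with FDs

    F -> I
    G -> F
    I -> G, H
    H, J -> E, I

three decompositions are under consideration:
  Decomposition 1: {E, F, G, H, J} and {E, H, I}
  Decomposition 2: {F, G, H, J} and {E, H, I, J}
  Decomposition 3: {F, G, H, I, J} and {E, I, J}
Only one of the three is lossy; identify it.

Decomposition 1

Decomposition 1: common = {E, H}, closure = {E, H} → lossy.
Decomposition 2: common = {H, J}, closure = {E, F, G, H, I, J} → lossless.
Decomposition 3: common = {I, J}, closure = {E, F, G, H, I, J} → lossless.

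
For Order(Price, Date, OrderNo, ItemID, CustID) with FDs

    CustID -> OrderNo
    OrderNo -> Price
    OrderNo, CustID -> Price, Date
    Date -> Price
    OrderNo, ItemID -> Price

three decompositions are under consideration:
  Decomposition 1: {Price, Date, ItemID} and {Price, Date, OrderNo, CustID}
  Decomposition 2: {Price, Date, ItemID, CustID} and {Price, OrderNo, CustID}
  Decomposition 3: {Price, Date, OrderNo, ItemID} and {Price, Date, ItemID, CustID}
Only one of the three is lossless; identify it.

Decomposition 1: common = {Price, Date}, closure = {Price, Date} → lossy.
Decomposition 2: common = {Price, CustID}, closure = {Price, Date, OrderNo, CustID} → lossless.
Decomposition 3: common = {Price, Date, ItemID}, closure = {Price, Date, ItemID} → lossy.

Decomposition 2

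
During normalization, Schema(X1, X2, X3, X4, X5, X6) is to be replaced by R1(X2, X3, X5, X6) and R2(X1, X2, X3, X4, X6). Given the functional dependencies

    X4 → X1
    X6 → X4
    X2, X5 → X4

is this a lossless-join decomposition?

Common attributes: R1 ∩ R2 = {X2, X3, X6}.
Closure of {X2, X3, X6}: X6 → X4 applies, adding X4; X4 → X1 applies, adding X1. So (X2, X3, X6)⁺ = {X1, X2, X3, X4, X6}.
This closure contains every attribute of R2, so R1 ∩ R2 → R2. The join is lossless.

Yes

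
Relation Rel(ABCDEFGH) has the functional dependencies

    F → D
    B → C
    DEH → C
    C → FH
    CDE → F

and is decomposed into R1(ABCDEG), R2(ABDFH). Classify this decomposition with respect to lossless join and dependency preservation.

Lossless test: (ABD)⁺ = {ABCDFH}, which contains all of one fragment — lossless.
Dependency preservation: the restricted closure of {DEH} across the fragments never reaches {C}, so DEH → C cannot be enforced without a join — not preserved.

lossless but not dependency-preserving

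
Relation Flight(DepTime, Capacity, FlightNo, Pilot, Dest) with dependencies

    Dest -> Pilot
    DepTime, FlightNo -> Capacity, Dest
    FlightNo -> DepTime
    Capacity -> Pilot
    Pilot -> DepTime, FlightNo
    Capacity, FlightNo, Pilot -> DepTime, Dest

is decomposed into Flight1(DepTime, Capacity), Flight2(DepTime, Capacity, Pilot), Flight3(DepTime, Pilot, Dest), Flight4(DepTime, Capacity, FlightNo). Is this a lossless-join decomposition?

Yes

Chase test. Columns are DepTime, Capacity, FlightNo, Pilot, Dest; row i has aⱼ where attribute j ∈ Flighti, else bᵢⱼ.
Initial tableau (one row per fragment):
  row 1: a1 a2 b13 b14 b15
  row 2: a1 a2 b23 a4 b25
  row 3: a1 b32 b33 a4 a5
  row 4: a1 a2 a3 b44 b45
Rows 1 and 2 agree on Capacity; apply Capacity→Pilot and equate their Pilot entries.
Rows 1 and 4 agree on Capacity; apply Capacity→Pilot and equate their Pilot entries.
Rows 1 and 2 agree on Pilot; apply Pilot→DepTime, FlightNo and equate their DepTime, FlightNo entries.
Rows 1 and 3 agree on Pilot; apply Pilot→DepTime, FlightNo and equate their DepTime, FlightNo entries.
Rows 1 and 4 agree on Pilot; apply Pilot→DepTime, FlightNo and equate their DepTime, FlightNo entries.
Rows 1 and 2 agree on Capacity, FlightNo, Pilot; apply Capacity, FlightNo, Pilot→DepTime, Dest and equate their DepTime, Dest entries.
Rows 1 and 4 agree on Capacity, FlightNo, Pilot; apply Capacity, FlightNo, Pilot→DepTime, Dest and equate their DepTime, Dest entries.
Rows 1 and 3 agree on DepTime, FlightNo; apply DepTime, FlightNo→Capacity, Dest and equate their Capacity, Dest entries.
Row 1 is now all distinguished symbols — the join is lossless.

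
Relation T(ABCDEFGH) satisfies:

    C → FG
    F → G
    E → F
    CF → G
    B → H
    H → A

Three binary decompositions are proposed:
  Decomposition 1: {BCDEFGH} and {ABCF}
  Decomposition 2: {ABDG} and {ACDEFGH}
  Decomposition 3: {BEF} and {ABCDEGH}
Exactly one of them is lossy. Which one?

Decomposition 1: common = {BCF}, closure = {ABCFGH} → lossless.
Decomposition 2: common = {ADG}, closure = {ADG} → lossy.
Decomposition 3: common = {BE}, closure = {ABEFGH} → lossless.

Decomposition 2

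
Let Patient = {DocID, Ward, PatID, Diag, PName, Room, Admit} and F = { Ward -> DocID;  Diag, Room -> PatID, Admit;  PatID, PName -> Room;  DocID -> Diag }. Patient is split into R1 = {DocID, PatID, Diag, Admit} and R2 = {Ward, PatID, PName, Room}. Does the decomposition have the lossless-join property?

No

Common attributes: R1 ∩ R2 = {PatID}.
No dependency enlarges {PatID}, so (PatID)⁺ = {PatID}.
The closure contains neither all of R1 = {DocID, PatID, Diag, Admit} nor all of R2 = {Ward, PatID, PName, Room}, so the common attributes are not a superkey of either fragment. The join is lossy.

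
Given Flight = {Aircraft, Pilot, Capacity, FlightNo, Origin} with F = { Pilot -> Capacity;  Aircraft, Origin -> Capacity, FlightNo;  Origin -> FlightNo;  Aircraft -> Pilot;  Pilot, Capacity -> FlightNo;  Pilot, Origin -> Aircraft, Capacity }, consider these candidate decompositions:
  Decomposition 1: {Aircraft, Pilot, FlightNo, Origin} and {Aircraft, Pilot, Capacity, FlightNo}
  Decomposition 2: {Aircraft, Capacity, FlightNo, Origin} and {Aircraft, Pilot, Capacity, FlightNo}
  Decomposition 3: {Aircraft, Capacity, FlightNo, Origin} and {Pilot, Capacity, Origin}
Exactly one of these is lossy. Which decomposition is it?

Decomposition 1: common = {Aircraft, Pilot, FlightNo}, closure = {Aircraft, Pilot, Capacity, FlightNo} → lossless.
Decomposition 2: common = {Aircraft, Capacity, FlightNo}, closure = {Aircraft, Pilot, Capacity, FlightNo} → lossless.
Decomposition 3: common = {Capacity, Origin}, closure = {Capacity, FlightNo, Origin} → lossy.

Decomposition 3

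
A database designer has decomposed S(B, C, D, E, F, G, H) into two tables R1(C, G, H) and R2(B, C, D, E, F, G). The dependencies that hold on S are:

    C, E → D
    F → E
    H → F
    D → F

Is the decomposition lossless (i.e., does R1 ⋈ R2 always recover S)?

Common attributes: R1 ∩ R2 = {C, G}.
No dependency enlarges {C, G}, so (C, G)⁺ = {C, G}.
The closure contains neither all of R1 = {C, G, H} nor all of R2 = {B, C, D, E, F, G}, so the common attributes are not a superkey of either fragment. The join is lossy.

No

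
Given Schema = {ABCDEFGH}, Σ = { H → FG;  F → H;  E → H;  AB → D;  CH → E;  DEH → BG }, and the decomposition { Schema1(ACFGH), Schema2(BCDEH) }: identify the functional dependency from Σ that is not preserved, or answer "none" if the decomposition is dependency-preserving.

Check AB → D: no single fragment contains all of {ABD}, and the restricted closure of {AB} across the fragments never reaches {D}.
H → FG is preserved.
F → H is preserved.
E → H is preserved.
CH → E is preserved.
DEH → BG is preserved.

AB → D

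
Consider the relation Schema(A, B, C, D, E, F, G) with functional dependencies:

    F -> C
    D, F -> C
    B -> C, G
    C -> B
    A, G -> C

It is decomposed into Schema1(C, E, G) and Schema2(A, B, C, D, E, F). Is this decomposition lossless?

Common attributes: Schema1 ∩ Schema2 = {C, E}.
Closure of {C, E}: C → B applies, adding B; B → C, G applies, adding G. So (C, E)⁺ = {B, C, E, G}.
This closure contains every attribute of Schema1, so Schema1 ∩ Schema2 → Schema1. The join is lossless.

Yes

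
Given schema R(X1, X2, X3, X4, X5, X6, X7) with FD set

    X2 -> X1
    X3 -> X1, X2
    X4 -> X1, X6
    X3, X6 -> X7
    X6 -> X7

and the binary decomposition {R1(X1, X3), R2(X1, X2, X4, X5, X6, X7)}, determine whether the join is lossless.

No

Common attributes: R1 ∩ R2 = {X1}.
No dependency enlarges {X1}, so (X1)⁺ = {X1}.
The closure contains neither all of R1 = {X1, X3} nor all of R2 = {X1, X2, X4, X5, X6, X7}, so the common attributes are not a superkey of either fragment. The join is lossy.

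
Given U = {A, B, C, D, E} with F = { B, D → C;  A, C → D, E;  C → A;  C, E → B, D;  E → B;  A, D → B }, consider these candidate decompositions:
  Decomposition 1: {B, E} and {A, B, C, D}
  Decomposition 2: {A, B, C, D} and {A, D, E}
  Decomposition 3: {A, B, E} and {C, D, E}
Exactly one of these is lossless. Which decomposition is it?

Decomposition 2

Decomposition 1: common = {B}, closure = {B} → lossy.
Decomposition 2: common = {A, D}, closure = {A, B, C, D, E} → lossless.
Decomposition 3: common = {E}, closure = {B, E} → lossy.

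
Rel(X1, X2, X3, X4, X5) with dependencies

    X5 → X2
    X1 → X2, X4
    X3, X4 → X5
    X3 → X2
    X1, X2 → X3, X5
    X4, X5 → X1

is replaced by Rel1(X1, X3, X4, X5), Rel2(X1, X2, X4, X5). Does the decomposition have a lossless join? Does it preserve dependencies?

Lossless test: (X1, X4, X5)⁺ = {X1, X2, X3, X4, X5}, which contains all of one fragment — lossless.
Dependency preservation: the restricted closure of {X3} across the fragments never reaches {X2}, so X3 → X2 cannot be enforced without a join — not preserved.

lossless but not dependency-preserving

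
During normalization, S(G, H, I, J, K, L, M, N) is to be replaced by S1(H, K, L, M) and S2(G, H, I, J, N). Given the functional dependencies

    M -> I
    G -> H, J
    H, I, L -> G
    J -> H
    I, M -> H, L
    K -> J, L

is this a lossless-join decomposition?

No

Common attributes: S1 ∩ S2 = {H}.
No dependency enlarges {H}, so (H)⁺ = {H}.
The closure contains neither all of S1 = {H, K, L, M} nor all of S2 = {G, H, I, J, N}, so the common attributes are not a superkey of either fragment. The join is lossy.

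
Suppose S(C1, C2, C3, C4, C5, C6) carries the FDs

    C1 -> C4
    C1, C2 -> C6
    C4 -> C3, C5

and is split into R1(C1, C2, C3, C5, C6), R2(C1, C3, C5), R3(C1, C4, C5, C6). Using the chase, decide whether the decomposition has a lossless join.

Yes

Chase test. Columns are C1, C2, C3, C4, C5, C6; row i has aⱼ where attribute j ∈ Ri, else bᵢⱼ.
Initial tableau (one row per fragment):
  row 1: a1 a2 a3 b14 a5 a6
  row 2: a1 b22 a3 b24 a5 b26
  row 3: a1 b32 b33 a4 a5 a6
Rows 1 and 2 agree on C1; apply C1→C4 and equate their C4 entries.
Rows 1 and 3 agree on C1; apply C1→C4 and equate their C4 entries.
Rows 1 and 3 agree on C4; apply C4→C3, C5 and equate their C3, C5 entries.
Row 1 is now all distinguished symbols — the join is lossless.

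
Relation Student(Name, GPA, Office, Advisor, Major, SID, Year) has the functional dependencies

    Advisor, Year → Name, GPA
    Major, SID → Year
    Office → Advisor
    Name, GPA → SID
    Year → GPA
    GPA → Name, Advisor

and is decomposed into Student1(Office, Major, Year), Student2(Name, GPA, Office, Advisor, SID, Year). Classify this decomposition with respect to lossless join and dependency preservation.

lossless but not dependency-preserving

Lossless test: (Office, Year)⁺ = {Name, GPA, Office, Advisor, SID, Year}, which contains all of one fragment — lossless.
Dependency preservation: the restricted closure of {Major, SID} across the fragments never reaches {Year}, so Major, SID → Year cannot be enforced without a join — not preserved.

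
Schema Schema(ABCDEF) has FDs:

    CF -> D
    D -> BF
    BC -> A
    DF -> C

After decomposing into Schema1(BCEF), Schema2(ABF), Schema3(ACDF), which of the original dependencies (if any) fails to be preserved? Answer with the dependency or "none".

Check BC → A: no single fragment contains all of {ABC}, and the restricted closure of {BC} across the fragments never reaches {A}.
CF → D is preserved.
D → BF is preserved.
DF → C is preserved.

BC -> A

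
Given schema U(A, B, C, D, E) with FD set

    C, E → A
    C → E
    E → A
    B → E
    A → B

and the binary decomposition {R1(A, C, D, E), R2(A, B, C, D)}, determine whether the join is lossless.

Common attributes: R1 ∩ R2 = {A, C, D}.
Closure of {A, C, D}: C → E applies, adding E; A → B applies, adding B. So (A, C, D)⁺ = {A, B, C, D, E}.
This closure contains every attribute of R1, so R1 ∩ R2 → R1. The join is lossless.

Yes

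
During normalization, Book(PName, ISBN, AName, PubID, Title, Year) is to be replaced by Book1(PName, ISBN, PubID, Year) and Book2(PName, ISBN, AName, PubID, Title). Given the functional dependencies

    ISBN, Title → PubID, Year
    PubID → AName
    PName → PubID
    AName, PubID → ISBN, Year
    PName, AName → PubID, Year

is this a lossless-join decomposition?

Common attributes: Book1 ∩ Book2 = {PName, ISBN, PubID}.
Closure of {PName, ISBN, PubID}: PubID → AName applies, adding AName; AName, PubID → ISBN, Year applies, adding Year. So (PName, ISBN, PubID)⁺ = {PName, ISBN, AName, PubID, Year}.
This closure contains every attribute of Book1, so Book1 ∩ Book2 → Book1. The join is lossless.

Yes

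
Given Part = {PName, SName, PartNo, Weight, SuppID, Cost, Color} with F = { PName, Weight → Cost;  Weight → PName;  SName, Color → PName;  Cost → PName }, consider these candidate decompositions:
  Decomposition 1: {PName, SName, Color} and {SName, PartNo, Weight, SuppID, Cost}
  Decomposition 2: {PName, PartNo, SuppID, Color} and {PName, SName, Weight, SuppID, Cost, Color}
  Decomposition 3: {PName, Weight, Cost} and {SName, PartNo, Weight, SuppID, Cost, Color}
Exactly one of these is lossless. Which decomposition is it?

Decomposition 3

Decomposition 1: common = {SName}, closure = {SName} → lossy.
Decomposition 2: common = {PName, SuppID, Color}, closure = {PName, SuppID, Color} → lossy.
Decomposition 3: common = {Weight, Cost}, closure = {PName, Weight, Cost} → lossless.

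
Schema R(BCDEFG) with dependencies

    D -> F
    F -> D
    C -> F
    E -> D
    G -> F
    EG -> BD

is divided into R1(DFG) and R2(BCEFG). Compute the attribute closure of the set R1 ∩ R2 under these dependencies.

R1 ∩ R2 = {FG}.
F → D applies, adding D
Closure: {DFG}.

DFG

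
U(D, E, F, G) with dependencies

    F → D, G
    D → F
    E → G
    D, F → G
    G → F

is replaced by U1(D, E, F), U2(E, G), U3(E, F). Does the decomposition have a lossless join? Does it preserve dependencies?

lossless but not dependency-preserving

Lossless test (chase): Rows 1 and 3 agree on F; apply F→D, G and equate their D, G entries. Rows 1 and 2 agree on E; apply E→G and equate their G entries. Rows 1 and 2 agree on G; apply G→F and equate their F entries. Rows 1 and 2 agree on F; apply F→D, G and equate their D, G entries. Row 1 is now all distinguished symbols — the join is lossless.
Dependency preservation: the restricted closure of {F} across the fragments never reaches {D, G}, so F → D, G cannot be enforced without a join — not preserved.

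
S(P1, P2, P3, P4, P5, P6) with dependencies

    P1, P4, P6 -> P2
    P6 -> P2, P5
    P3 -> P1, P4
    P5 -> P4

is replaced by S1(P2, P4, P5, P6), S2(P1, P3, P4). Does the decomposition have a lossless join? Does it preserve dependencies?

lossy but dependency-preserving

Lossless test: (P4)⁺ = {P4}, which is a superkey of neither fragment — lossy.
Dependency preservation: P1, P4, P6 → P2 is not contained in any single fragment, but the restricted closure of its left-hand side across the fragments still reaches the right-hand side; the remaining FDs each lie inside some fragment. All dependencies are preserved.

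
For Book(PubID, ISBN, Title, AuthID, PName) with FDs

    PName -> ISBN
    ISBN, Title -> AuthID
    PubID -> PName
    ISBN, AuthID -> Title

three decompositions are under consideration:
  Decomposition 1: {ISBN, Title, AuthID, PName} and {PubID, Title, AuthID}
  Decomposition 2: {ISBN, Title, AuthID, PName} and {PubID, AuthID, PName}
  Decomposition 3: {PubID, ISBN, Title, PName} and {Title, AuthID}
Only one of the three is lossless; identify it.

Decomposition 1: common = {Title, AuthID}, closure = {Title, AuthID} → lossy.
Decomposition 2: common = {AuthID, PName}, closure = {ISBN, Title, AuthID, PName} → lossless.
Decomposition 3: common = {Title}, closure = {Title} → lossy.

Decomposition 2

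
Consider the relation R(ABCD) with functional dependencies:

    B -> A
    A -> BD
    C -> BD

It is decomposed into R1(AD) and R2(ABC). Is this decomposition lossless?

Yes

Common attributes: R1 ∩ R2 = {A}.
Closure of {A}: A → BD applies, adding BD. So (A)⁺ = {ABD}.
This closure contains every attribute of R1, so R1 ∩ R2 → R1. The join is lossless.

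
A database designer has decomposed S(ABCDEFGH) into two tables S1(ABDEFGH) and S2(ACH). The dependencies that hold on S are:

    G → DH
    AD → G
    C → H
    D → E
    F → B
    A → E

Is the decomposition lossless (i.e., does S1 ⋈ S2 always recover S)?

Common attributes: S1 ∩ S2 = {AH}.
Closure of {AH}: A → E applies, adding E. So (AH)⁺ = {AEH}.
The closure contains neither all of S1 = {ABDEFGH} nor all of S2 = {ACH}, so the common attributes are not a superkey of either fragment. The join is lossy.

No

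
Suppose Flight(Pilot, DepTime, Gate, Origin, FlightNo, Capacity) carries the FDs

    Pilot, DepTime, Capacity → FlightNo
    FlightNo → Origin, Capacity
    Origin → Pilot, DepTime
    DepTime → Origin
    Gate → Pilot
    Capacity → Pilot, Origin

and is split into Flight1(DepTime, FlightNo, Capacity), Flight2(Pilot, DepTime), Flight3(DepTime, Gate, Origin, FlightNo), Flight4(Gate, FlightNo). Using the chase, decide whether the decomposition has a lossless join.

Chase test. Columns are Pilot, DepTime, Gate, Origin, FlightNo, Capacity; row i has aⱼ where attribute j ∈ Flighti, else bᵢⱼ.
Initial tableau (one row per fragment):
  row 1: b11 a2 b13 b14 a5 a6
  row 2: a1 a2 b23 b24 b25 b26
  row 3: b31 a2 a3 a4 a5 b36
  row 4: b41 b42 a3 b44 a5 b46
Rows 1 and 3 agree on FlightNo; apply FlightNo→Origin, Capacity and equate their Origin, Capacity entries.
Rows 1 and 4 agree on FlightNo; apply FlightNo→Origin, Capacity and equate their Origin, Capacity entries.
Rows 1 and 3 agree on Origin; apply Origin→Pilot, DepTime and equate their Pilot, DepTime entries.
Rows 1 and 4 agree on Origin; apply Origin→Pilot, DepTime and equate their Pilot, DepTime entries.
Rows 1 and 2 agree on DepTime; apply DepTime→Origin and equate their Origin entries.
Rows 1 and 2 agree on Origin; apply Origin→Pilot, DepTime and equate their Pilot, DepTime entries.
Row 3 is now all distinguished symbols — the join is lossless.

Yes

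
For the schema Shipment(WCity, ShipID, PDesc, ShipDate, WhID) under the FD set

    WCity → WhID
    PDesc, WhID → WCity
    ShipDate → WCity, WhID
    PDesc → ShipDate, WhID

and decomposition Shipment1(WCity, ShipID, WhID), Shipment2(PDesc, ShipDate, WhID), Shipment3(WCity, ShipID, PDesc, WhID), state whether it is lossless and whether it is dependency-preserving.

Lossless test (chase): Rows 2 and 3 agree on PDesc, WhID; apply PDesc, WhID→WCity and equate their WCity entries. Rows 2 and 3 agree on PDesc; apply PDesc→ShipDate, WhID and equate their ShipDate, WhID entries. Row 3 is now all distinguished symbols — the join is lossless.
Dependency preservation: the restricted closure of {ShipDate} across the fragments never reaches {WCity, WhID}, so ShipDate → WCity, WhID cannot be enforced without a join — not preserved.

lossless but not dependency-preserving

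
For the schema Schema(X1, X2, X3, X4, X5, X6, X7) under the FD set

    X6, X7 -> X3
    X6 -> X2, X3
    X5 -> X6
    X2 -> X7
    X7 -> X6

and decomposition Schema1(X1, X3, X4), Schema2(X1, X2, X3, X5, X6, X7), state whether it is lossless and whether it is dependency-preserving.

Lossless test: (X1, X3)⁺ = {X1, X3}, which is a superkey of neither fragment — lossy.
Dependency preservation: every FD's attributes lie within a single fragment, so each can be enforced locally — preserved.

lossy but dependency-preserving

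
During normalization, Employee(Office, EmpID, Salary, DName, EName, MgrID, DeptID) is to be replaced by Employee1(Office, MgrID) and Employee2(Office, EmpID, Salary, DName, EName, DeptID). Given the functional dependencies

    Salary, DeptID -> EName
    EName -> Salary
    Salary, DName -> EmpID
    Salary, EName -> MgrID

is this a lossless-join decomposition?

Common attributes: Employee1 ∩ Employee2 = {Office}.
No dependency enlarges {Office}, so (Office)⁺ = {Office}.
The closure contains neither all of Employee1 = {Office, MgrID} nor all of Employee2 = {Office, EmpID, Salary, DName, EName, DeptID}, so the common attributes are not a superkey of either fragment. The join is lossy.

No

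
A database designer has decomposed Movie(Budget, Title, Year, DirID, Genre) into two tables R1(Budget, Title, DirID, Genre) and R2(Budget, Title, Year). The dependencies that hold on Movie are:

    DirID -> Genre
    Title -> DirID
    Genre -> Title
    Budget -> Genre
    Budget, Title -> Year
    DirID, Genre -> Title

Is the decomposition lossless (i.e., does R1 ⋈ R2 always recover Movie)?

Common attributes: R1 ∩ R2 = {Budget, Title}.
Closure of {Budget, Title}: Title → DirID applies, adding DirID; Budget → Genre applies, adding Genre; Budget, Title → Year applies, adding Year. So (Budget, Title)⁺ = {Budget, Title, Year, DirID, Genre}.
This closure contains every attribute of R1, so R1 ∩ R2 → R1. The join is lossless.

Yes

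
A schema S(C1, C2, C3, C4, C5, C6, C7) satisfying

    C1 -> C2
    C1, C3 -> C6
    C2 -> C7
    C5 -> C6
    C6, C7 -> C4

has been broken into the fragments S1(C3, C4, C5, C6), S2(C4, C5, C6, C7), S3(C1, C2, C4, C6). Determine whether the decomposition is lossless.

No

Chase test. Columns are C1, C2, C3, C4, C5, C6, C7; row i has aⱼ where attribute j ∈ Si, else bᵢⱼ.
Initial tableau (one row per fragment):
  row 1: b11 b12 a3 a4 a5 a6 b17
  row 2: b21 b22 b23 a4 a5 a6 a7
  row 3: a1 a2 b33 a4 b35 a6 b37
No row becomes fully distinguished — the join is lossy.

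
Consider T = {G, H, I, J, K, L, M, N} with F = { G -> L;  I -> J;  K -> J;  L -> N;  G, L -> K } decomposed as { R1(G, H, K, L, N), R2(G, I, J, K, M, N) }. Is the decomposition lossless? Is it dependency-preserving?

lossy but dependency-preserving

Lossless test: (G, K, N)⁺ = {G, J, K, L, N}, which is a superkey of neither fragment — lossy.
Dependency preservation: every FD's attributes lie within a single fragment, so each can be enforced locally — preserved.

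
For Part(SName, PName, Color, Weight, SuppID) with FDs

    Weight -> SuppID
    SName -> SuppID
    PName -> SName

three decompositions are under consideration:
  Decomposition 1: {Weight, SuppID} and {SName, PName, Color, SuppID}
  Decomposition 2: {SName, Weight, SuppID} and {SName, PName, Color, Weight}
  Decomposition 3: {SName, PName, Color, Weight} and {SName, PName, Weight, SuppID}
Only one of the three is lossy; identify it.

Decomposition 1

Decomposition 1: common = {SuppID}, closure = {SuppID} → lossy.
Decomposition 2: common = {SName, Weight}, closure = {SName, Weight, SuppID} → lossless.
Decomposition 3: common = {SName, PName, Weight}, closure = {SName, PName, Weight, SuppID} → lossless.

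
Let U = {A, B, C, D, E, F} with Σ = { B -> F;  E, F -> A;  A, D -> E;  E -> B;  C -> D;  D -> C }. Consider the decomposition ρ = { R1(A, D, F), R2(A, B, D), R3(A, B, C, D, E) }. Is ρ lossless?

Yes

Chase test. Columns are A, B, C, D, E, F; row i has aⱼ where attribute j ∈ Ri, else bᵢⱼ.
Initial tableau (one row per fragment):
  row 1: a1 b12 b13 a4 b15 a6
  row 2: a1 a2 b23 a4 b25 b26
  row 3: a1 a2 a3 a4 a5 b36
Rows 2 and 3 agree on B; apply B→F and equate their F entries.
Rows 1 and 2 agree on A, D; apply A, D→E and equate their E entries.
Rows 1 and 3 agree on A, D; apply A, D→E and equate their E entries.
Rows 1 and 2 agree on E; apply E→B and equate their B entries.
Rows 1 and 2 agree on D; apply D→C and equate their C entries.
Rows 1 and 3 agree on D; apply D→C and equate their C entries.
Rows 1 and 2 agree on B; apply B→F and equate their F entries.
Row 1 is now all distinguished symbols — the join is lossless.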